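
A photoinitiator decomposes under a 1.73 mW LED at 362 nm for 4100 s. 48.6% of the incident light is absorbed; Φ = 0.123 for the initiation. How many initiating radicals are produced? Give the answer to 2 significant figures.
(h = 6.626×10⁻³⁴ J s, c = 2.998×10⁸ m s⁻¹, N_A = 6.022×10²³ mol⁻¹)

Photon energy at 362 nm: hc/λ = (6.626×10⁻³⁴)(2.998×10⁸)/(362×10⁻⁹) = 5.487×10⁻¹⁹ J.
Energy delivered: (1.73 mW)(4100 s) = 7.093 J.
Photons incident: 7.093 / 5.487×10⁻¹⁹ = 1.293×10¹⁹, i.e. 1.293×10¹⁹/6.022×10²³ = 2.147×10⁻⁵ mol.
Photons absorbed: 0.486 × 2.147×10⁻⁵ = 1.043×10⁻⁵ mol.
Product: Φ × n_abs = 0.123 × 1.043×10⁻⁵ = 1.283×10⁻⁶ mol.
As a count: 1.283×10⁻⁶ × 6.022×10²³ = 7.7×10¹⁷.

7.7×10¹⁷ initiating radicals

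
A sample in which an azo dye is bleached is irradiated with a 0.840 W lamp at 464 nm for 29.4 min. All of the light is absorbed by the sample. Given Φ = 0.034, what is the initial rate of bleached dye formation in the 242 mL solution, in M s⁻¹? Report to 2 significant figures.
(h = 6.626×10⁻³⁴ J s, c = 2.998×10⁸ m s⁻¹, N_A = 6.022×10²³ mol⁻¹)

4.6×10⁻⁷ M s⁻¹

Photon energy at 464 nm: hc/λ = (6.626×10⁻³⁴)(2.998×10⁸)/(464×10⁻⁹) = 4.281×10⁻¹⁹ J.
Energy delivered: (0.840 W)(1764 s) = 1482 J.
Photons incident: 1482 / 4.281×10⁻¹⁹ = 3.462×10²¹, i.e. 3.462×10²¹/6.022×10²³ = 0.005749 mol.
Product formed: 0.034 × 0.005749 = 1.955×10⁻⁴ mol.
Rate: 1.955×10⁻⁴ mol / (1764 s × 0.242 L) = 4.6×10⁻⁷ M s⁻¹.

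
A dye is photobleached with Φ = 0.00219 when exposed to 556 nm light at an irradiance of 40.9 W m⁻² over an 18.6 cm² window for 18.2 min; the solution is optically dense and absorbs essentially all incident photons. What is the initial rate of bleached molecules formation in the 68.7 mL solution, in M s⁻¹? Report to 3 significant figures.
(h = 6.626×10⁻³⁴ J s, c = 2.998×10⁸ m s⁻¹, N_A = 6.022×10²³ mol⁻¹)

Photon energy at 556 nm: hc/λ = (6.626×10⁻³⁴)(2.998×10⁸)/(556×10⁻⁹) = 3.573×10⁻¹⁹ J.
Energy delivered: (40.9 W m⁻²)(18.6×10⁻⁴ m²)(1092 s) = 83.07 J.
Photons incident: 83.07 / 3.573×10⁻¹⁹ = 2.325×10²⁰, i.e. 2.325×10²⁰/6.022×10²³ = 3.861×10⁻⁴ mol.
Product formed: 0.00219 × 3.861×10⁻⁴ = 8.456×10⁻⁷ mol.
Rate: 8.456×10⁻⁷ mol / (1092 s × 0.0687 L) = 1.13×10⁻⁸ M s⁻¹.

1.13×10⁻⁸ M s⁻¹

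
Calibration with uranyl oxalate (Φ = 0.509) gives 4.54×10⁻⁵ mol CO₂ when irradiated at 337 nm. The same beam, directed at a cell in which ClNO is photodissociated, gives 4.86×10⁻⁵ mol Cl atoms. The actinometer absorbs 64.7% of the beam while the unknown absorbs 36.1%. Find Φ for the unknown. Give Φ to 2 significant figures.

Photons absorbed by the actinometer: 4.54×10⁻⁵ / 0.509 = 8.919×10⁻⁵ mol.
Incident flux: 8.919×10⁻⁵ / 0.647 = 1.379×10⁻⁴ einstein.
Absorbed by unknown: 0.361 × 1.379×10⁻⁴ = 4.978×10⁻⁵ mol.
Φ(unknown) = 4.86×10⁻⁵ / 4.978×10⁻⁵ = 0.98.

Φ = 0.98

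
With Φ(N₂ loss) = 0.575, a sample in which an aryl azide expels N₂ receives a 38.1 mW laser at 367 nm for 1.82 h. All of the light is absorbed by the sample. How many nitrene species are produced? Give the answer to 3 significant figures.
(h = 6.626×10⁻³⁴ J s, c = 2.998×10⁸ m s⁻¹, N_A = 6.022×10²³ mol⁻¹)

2.65×10²⁰ species

Photon energy at 367 nm: hc/λ = (6.626×10⁻³⁴)(2.998×10⁸)/(367×10⁻⁹) = 5.413×10⁻¹⁹ J.
Energy delivered: (38.1 mW)(6552 s) = 249.6 J.
Photons incident: 249.6 / 5.413×10⁻¹⁹ = 4.611×10²⁰, i.e. 4.611×10²⁰/6.022×10²³ = 7.657×10⁻⁴ mol.
Product: Φ × n_abs = 0.575 × 7.657×10⁻⁴ = 4.403×10⁻⁴ mol.
As a count: 4.403×10⁻⁴ × 6.022×10²³ = 2.65×10²⁰.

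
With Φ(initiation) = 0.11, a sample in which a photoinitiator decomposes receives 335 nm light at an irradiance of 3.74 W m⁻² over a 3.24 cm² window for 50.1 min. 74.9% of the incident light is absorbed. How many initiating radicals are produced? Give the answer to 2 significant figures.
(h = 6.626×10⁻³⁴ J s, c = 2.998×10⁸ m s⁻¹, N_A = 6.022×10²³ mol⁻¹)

5.1×10¹⁷ initiating radicals

Photon energy at 335 nm: hc/λ = (6.626×10⁻³⁴)(2.998×10⁸)/(335×10⁻⁹) = 5.930×10⁻¹⁹ J.
Energy delivered: (3.74 W m⁻²)(3.24×10⁻⁴ m²)(3006 s) = 3.643 J.
Photons incident: 3.643 / 5.930×10⁻¹⁹ = 6.143×10¹⁸, i.e. 6.143×10¹⁸/6.022×10²³ = 1.020×10⁻⁵ mol.
Photons absorbed: 0.749 × 1.020×10⁻⁵ = 7.640×10⁻⁶ mol.
Product: Φ × n_abs = 0.11 × 7.640×10⁻⁶ = 8.404×10⁻⁷ mol.
As a count: 8.404×10⁻⁷ × 6.022×10²³ = 5.1×10¹⁷.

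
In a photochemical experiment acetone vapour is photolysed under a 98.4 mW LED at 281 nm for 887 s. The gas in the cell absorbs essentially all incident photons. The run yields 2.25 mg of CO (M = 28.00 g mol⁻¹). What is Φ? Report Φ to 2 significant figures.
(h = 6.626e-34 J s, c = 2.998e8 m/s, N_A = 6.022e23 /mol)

Φ = 0.39

Product: 2.25 mg / 28.00 g mol⁻¹ = 8.036e-5 mol.
Photon energy at 281 nm: hc/λ = (6.626e-34)(2.998e8)/(281e-9) = 7.069e-19 J.
Energy delivered: (98.4 mW)(887 s) = 87.28 J.
Photons incident: 87.28 / 7.069e-19 = 1.235e20, i.e. 1.235e20/6.022e23 = 2.051e-4 mol.
Φ = 8.036e-5 mol / 2.051e-4 mol photons = 0.39.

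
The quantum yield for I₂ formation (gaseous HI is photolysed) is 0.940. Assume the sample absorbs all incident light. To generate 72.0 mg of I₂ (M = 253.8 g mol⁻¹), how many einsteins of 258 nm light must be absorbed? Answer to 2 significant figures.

3.0×10⁻⁴ einstein

Product: 72.0 mg / 253.8 g mol⁻¹ = 2.837×10⁻⁴ mol.
Photons that must be absorbed: 2.837×10⁻⁴ / 0.940 = 3.018×10⁻⁴ mol.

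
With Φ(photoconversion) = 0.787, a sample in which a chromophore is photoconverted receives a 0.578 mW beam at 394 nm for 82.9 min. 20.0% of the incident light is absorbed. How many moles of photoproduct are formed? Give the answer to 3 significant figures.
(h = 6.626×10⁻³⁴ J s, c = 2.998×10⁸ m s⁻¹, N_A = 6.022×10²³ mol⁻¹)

1.49×10⁻⁶ mol

Photon energy at 394 nm: hc/λ = (6.626×10⁻³⁴)(2.998×10⁸)/(394×10⁻⁹) = 5.042×10⁻¹⁹ J.
Energy delivered: (0.578 mW)(4974 s) = 2.875 J.
Photons incident: 2.875 / 5.042×10⁻¹⁹ = 5.702×10¹⁸, i.e. 5.702×10¹⁸/6.022×10²³ = 9.469×10⁻⁶ mol.
Photons absorbed: 0.200 × 9.469×10⁻⁶ = 1.894×10⁻⁶ mol.
Product: Φ × n_abs = 0.787 × 1.894×10⁻⁶ = 1.491×10⁻⁶ mol.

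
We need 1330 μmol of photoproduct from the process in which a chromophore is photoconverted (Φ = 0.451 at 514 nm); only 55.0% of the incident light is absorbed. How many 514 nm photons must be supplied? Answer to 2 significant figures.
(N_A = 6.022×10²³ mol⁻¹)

3.2×10²¹ photons

Product: 1330 μmol = 0.00133 mol.
Photons that must be absorbed: 0.00133 / 0.451 = 0.002949 mol.
Incident photons needed: 0.002949 / 0.550 = 0.005362 mol.
Photon count: 0.005362 × 6.022×10²³ = 3.2×10²¹.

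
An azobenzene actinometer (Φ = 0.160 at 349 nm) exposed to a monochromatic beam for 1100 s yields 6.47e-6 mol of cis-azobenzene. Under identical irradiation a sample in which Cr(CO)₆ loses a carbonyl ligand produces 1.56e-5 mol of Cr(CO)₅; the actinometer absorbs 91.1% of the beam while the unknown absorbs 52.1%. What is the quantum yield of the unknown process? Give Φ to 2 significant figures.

Photons absorbed by the actinometer: 6.47e-6 / 0.160 = 4.044e-5 mol.
Incident flux: 4.044e-5 / 0.911 = 4.439e-5 einstein.
Absorbed by unknown: 0.521 × 4.439e-5 = 2.313e-5 mol.
Φ(unknown) = 1.56e-5 / 2.313e-5 = 0.67.

Φ = 0.67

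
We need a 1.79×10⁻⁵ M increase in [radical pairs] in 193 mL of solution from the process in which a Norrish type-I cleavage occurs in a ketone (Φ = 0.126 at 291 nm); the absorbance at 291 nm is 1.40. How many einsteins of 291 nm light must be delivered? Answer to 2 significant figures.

2.9×10⁻⁵ einstein

Product: (1.79×10⁻⁵ M)(0.193 L) = 3.455×10⁻⁶ mol.
Photons that must be absorbed: 3.455×10⁻⁶ / 0.126 = 2.742×10⁻⁵ mol.
Fraction absorbed: 1 − 10^(−1.40) = 0.9602.
Incident photons needed: 2.742×10⁻⁵ / 0.9602 = 2.856×10⁻⁵ mol.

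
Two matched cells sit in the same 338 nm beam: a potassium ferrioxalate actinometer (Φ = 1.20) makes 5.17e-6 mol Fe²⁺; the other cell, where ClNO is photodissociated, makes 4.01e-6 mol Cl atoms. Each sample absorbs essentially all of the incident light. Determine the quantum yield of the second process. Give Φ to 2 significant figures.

Photons absorbed by the actinometer: 5.17e-6 / 1.20 = 4.308e-6 mol.
Φ(unknown) = 4.01e-6 / 4.308e-6 = 0.93.

Φ = 0.93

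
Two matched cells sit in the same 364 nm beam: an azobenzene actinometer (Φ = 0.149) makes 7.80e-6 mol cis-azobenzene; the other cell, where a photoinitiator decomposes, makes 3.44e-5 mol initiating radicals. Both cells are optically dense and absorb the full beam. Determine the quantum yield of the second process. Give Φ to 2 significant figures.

Φ = 0.66

Photons absorbed by the actinometer: 7.80e-6 / 0.149 = 5.235e-5 mol.
Φ(unknown) = 3.44e-5 / 5.235e-5 = 0.66.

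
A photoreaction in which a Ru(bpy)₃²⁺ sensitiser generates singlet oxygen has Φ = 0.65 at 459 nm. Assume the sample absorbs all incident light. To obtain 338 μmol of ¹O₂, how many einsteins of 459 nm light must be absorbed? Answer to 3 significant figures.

Product: 338 μmol = 3.38×10⁻⁴ mol.
Photons that must be absorbed: 3.38×10⁻⁴ / 0.65 = 5.200×10⁻⁴ mol.

5.20×10⁻⁴ einstein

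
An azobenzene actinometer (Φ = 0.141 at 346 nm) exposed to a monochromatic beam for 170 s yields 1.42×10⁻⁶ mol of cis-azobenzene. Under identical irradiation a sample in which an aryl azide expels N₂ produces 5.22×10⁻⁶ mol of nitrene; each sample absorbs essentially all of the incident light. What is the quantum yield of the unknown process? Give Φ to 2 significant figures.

Φ = 0.52

Photons absorbed by the actinometer: 1.42×10⁻⁶ / 0.141 = 1.007×10⁻⁵ mol.
Φ(unknown) = 5.22×10⁻⁶ / 1.007×10⁻⁵ = 0.52.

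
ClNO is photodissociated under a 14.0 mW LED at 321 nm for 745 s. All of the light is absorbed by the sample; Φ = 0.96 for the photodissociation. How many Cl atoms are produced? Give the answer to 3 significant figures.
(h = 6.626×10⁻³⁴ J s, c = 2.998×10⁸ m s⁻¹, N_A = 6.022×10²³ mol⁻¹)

Photon energy at 321 nm: hc/λ = (6.626×10⁻³⁴)(2.998×10⁸)/(321×10⁻⁹) = 6.188×10⁻¹⁹ J.
Energy delivered: (14.0 mW)(745 s) = 10.43 J.
Photons incident: 10.43 / 6.188×10⁻¹⁹ = 1.686×10¹⁹, i.e. 1.686×10¹⁹/6.022×10²³ = 2.800×10⁻⁵ mol.
Product: Φ × n_abs = 0.96 × 2.800×10⁻⁵ = 2.688×10⁻⁵ mol.
As a count: 2.688×10⁻⁵ × 6.022×10²³ = 1.62×10¹⁹.

1.62×10¹⁹ atoms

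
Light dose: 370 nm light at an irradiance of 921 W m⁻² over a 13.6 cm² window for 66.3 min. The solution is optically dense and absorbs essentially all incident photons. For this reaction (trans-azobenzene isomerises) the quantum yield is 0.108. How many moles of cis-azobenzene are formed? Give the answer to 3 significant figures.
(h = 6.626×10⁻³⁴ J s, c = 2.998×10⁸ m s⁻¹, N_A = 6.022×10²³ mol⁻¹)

Photon energy at 370 nm: hc/λ = (6.626×10⁻³⁴)(2.998×10⁸)/(370×10⁻⁹) = 5.369×10⁻¹⁹ J.
Energy delivered: (921 W m⁻²)(13.6×10⁻⁴ m²)(3978 s) = 4983 J.
Photons incident: 4983 / 5.369×10⁻¹⁹ = 9.281×10²¹, i.e. 9.281×10²¹/6.022×10²³ = 0.01541 mol.
Product: Φ × n_abs = 0.108 × 0.01541 = 0.001664 mol.

0.00166 mol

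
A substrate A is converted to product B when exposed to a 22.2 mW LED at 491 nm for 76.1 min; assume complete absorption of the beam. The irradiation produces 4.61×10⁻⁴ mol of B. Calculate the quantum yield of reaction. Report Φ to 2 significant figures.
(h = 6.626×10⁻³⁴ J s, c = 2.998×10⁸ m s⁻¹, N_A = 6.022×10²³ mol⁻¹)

Photon energy at 491 nm: hc/λ = (6.626×10⁻³⁴)(2.998×10⁸)/(491×10⁻⁹) = 4.046×10⁻¹⁹ J.
Energy delivered: (22.2 mW)(4566 s) = 101.4 J.
Photons incident: 101.4 / 4.046×10⁻¹⁹ = 2.506×10²⁰, i.e. 2.506×10²⁰/6.022×10²³ = 4.161×10⁻⁴ mol.
Φ = 4.61×10⁻⁴ mol / 4.161×10⁻⁴ mol photons = 1.1.

Φ = 1.1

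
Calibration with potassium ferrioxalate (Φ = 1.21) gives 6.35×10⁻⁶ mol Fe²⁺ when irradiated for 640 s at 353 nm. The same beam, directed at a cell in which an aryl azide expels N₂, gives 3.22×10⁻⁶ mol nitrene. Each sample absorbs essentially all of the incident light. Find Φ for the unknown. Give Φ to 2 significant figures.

Φ = 0.61

Photons absorbed by the actinometer: 6.35×10⁻⁶ / 1.21 = 5.248×10⁻⁶ mol.
Φ(unknown) = 3.22×10⁻⁶ / 5.248×10⁻⁶ = 0.61.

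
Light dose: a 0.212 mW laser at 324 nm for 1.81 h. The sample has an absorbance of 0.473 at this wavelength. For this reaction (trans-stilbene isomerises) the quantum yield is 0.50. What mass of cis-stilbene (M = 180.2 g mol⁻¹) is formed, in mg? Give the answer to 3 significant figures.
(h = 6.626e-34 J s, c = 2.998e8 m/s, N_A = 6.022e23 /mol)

0.224 mg

Photon energy at 324 nm: hc/λ = (6.626e-34)(2.998e8)/(324e-9) = 6.131e-19 J.
Energy delivered: (0.212 mW)(6516 s) = 1.381 J.
Photons incident: 1.381 / 6.131e-19 = 2.252e18, i.e. 2.252e18/6.022e23 = 3.740e-6 mol.
Fraction absorbed: 1 − 10^(−0.473) = 0.6635.
Photons absorbed: 0.6635 × 3.740e-6 = 2.481e-6 mol.
Product: Φ × n_abs = 0.50 × 2.481e-6 = 1.241e-6 mol.
Mass: 1.241e-6 × 180.2 = 2.236e-4 g = 0.224 mg.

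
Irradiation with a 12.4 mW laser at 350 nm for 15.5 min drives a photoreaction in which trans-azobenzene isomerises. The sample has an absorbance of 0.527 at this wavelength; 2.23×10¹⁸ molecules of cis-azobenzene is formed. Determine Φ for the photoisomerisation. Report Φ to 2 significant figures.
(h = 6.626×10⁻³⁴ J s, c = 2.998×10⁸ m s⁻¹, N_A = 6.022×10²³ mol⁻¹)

Product: 2.23×10¹⁸ / 6.022×10²³ = 3.703×10⁻⁶ mol.
Photon energy at 350 nm: hc/λ = (6.626×10⁻³⁴)(2.998×10⁸)/(350×10⁻⁹) = 5.676×10⁻¹⁹ J.
Energy delivered: (12.4 mW)(930 s) = 11.53 J.
Photons incident: 11.53 / 5.676×10⁻¹⁹ = 2.031×10¹⁹, i.e. 2.031×10¹⁹/6.022×10²³ = 3.373×10⁻⁵ mol.
Fraction absorbed: 1 − 10^(−0.527) = 0.7028.
Photons absorbed: 0.7028 × 3.373×10⁻⁵ = 2.371×10⁻⁵ mol.
Φ = 3.703×10⁻⁶ mol / 2.371×10⁻⁵ mol photons = 0.16.

Φ = 0.16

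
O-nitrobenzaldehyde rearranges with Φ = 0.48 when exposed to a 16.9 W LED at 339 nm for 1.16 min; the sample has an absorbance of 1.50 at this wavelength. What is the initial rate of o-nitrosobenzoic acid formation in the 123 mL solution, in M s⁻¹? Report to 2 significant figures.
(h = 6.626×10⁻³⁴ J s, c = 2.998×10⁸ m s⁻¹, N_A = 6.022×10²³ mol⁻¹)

Photon energy at 339 nm: hc/λ = (6.626×10⁻³⁴)(2.998×10⁸)/(339×10⁻⁹) = 5.860×10⁻¹⁹ J.
Energy delivered: (16.9 W)(69.6 s) = 1176 J.
Photons incident: 1176 / 5.860×10⁻¹⁹ = 2.007×10²¹, i.e. 2.007×10²¹/6.022×10²³ = 0.003333 mol.
Fraction absorbed: 1 − 10^(−1.50) = 0.9684.
Photons absorbed: 0.9684 × 0.003333 = 0.003228 mol.
Product formed: 0.48 × 0.003228 = 0.001549 mol.
Rate: 0.001549 mol / (69.6 s × 0.123 L) = 1.8×10⁻⁴ M s⁻¹.

1.8×10⁻⁴ M s⁻¹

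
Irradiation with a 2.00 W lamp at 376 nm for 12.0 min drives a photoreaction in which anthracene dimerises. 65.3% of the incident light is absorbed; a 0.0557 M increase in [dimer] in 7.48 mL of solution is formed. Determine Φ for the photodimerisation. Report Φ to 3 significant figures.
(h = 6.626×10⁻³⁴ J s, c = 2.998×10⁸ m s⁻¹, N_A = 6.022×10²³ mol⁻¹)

Product: (0.0557 M)(0.00748 L) = 4.166×10⁻⁴ mol.
Photon energy at 376 nm: hc/λ = (6.626×10⁻³⁴)(2.998×10⁸)/(376×10⁻⁹) = 5.283×10⁻¹⁹ J.
Energy delivered: (2.00 W)(720 s) = 1440 J.
Photons incident: 1440 / 5.283×10⁻¹⁹ = 2.726×10²¹, i.e. 2.726×10²¹/6.022×10²³ = 0.004527 mol.
Photons absorbed: 0.653 × 0.004527 = 0.002956 mol.
Φ = 4.166×10⁻⁴ mol / 0.002956 mol photons = 0.141.

Φ = 0.141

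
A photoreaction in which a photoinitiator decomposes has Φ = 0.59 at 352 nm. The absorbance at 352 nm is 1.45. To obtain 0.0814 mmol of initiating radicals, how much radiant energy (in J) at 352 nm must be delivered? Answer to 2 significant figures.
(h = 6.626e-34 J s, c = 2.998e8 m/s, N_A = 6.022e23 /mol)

Product: 0.0814 mmol = 8.14e-5 mol.
Photons that must be absorbed: 8.14e-5 / 0.59 = 1.380e-4 mol.
Fraction absorbed: 1 − 10^(−1.45) = 0.9645.
Incident photons needed: 1.380e-4 / 0.9645 = 1.431e-4 mol.
Photon energy: hc/λ = 5.643e-19 J; per mole, 3.398e5 J mol⁻¹.
Energy required: 1.431e-4 × 3.398e5 = 49 J.

49 J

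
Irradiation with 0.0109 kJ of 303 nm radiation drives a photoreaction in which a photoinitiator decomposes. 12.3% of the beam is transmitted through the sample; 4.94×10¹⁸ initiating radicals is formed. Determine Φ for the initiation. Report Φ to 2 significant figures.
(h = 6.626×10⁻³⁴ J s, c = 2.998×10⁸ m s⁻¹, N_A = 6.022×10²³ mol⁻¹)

Φ = 0.34

Product: 4.94×10¹⁸ / 6.022×10²³ = 8.203×10⁻⁶ mol.
Photon energy at 303 nm: hc/λ = (6.626×10⁻³⁴)(2.998×10⁸)/(303×10⁻⁹) = 6.556×10⁻¹⁹ J.
Incident energy: 0.0109 kJ = 10.9 J.
Photons incident: 10.9 / 6.556×10⁻¹⁹ = 1.663×10¹⁹, i.e. 1.663×10¹⁹/6.022×10²³ = 2.762×10⁻⁵ mol.
Fraction absorbed: 1 − 12.3/100 = 0.8770.
Photons absorbed: 0.8770 × 2.762×10⁻⁵ = 2.422×10⁻⁵ mol.
Φ = 8.203×10⁻⁶ mol / 2.422×10⁻⁵ mol photons = 0.34.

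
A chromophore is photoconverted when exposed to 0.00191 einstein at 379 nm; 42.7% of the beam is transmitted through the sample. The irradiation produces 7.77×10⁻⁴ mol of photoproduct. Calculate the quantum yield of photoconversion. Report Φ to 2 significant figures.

Fraction absorbed: 1 − 42.7/100 = 0.5730.
Photons absorbed: 0.5730 × 0.00191 = 0.001094 mol.
Φ = 7.77×10⁻⁴ mol / 0.001094 mol photons = 0.71.

Φ = 0.71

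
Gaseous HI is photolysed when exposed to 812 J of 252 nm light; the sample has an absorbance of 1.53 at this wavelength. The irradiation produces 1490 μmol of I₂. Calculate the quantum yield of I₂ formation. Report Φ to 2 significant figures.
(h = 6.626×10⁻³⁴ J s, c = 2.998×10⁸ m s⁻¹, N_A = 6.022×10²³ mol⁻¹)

Φ = 0.90

Product: 1490 μmol = 0.00149 mol.
Photon energy at 252 nm: hc/λ = (6.626×10⁻³⁴)(2.998×10⁸)/(252×10⁻⁹) = 7.883×10⁻¹⁹ J.
Photons incident: 812 / 7.883×10⁻¹⁹ = 1.030×10²¹, i.e. 1.030×10²¹/6.022×10²³ = 0.001710 mol.
Fraction absorbed: 1 − 10^(−1.53) = 0.9705.
Photons absorbed: 0.9705 × 0.001710 = 0.001660 mol.
Φ = 0.00149 mol / 0.001660 mol photons = 0.90.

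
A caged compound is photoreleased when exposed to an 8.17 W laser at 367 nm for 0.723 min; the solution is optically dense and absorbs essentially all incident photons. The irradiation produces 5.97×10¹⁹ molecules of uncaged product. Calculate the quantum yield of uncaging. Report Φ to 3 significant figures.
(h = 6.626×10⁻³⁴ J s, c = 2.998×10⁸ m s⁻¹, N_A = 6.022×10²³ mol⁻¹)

Φ = 0.0912

Product: 5.97×10¹⁹ / 6.022×10²³ = 9.914×10⁻⁵ mol.
Photon energy at 367 nm: hc/λ = (6.626×10⁻³⁴)(2.998×10⁸)/(367×10⁻⁹) = 5.413×10⁻¹⁹ J.
Energy delivered: (8.17 W)(43.38 s) = 354.4 J.
Photons incident: 354.4 / 5.413×10⁻¹⁹ = 6.547×10²⁰, i.e. 6.547×10²⁰/6.022×10²³ = 0.001087 mol.
Φ = 9.914×10⁻⁵ mol / 0.001087 mol photons = 0.0912.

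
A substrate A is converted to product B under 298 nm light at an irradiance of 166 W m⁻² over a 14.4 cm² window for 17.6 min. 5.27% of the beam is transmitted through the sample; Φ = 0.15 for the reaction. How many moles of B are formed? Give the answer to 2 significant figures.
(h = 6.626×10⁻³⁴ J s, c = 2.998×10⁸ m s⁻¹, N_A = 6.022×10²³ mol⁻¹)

8.9×10⁻⁵ mol

Photon energy at 298 nm: hc/λ = (6.626×10⁻³⁴)(2.998×10⁸)/(298×10⁻⁹) = 6.666×10⁻¹⁹ J.
Energy delivered: (166 W m⁻²)(14.4×10⁻⁴ m²)(1056 s) = 252.4 J.
Photons incident: 252.4 / 6.666×10⁻¹⁹ = 3.786×10²⁰, i.e. 3.786×10²⁰/6.022×10²³ = 6.287×10⁻⁴ mol.
Fraction absorbed: 1 − 5.27/100 = 0.9473.
Photons absorbed: 0.9473 × 6.287×10⁻⁴ = 5.956×10⁻⁴ mol.
Product: Φ × n_abs = 0.15 × 5.956×10⁻⁴ = 8.934×10⁻⁵ mol.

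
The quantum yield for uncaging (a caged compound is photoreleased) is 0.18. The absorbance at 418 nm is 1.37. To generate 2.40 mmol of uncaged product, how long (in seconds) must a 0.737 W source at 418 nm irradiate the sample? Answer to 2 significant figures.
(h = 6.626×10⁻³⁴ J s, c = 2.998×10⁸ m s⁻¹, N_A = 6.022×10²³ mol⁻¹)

Product: 2.40 mmol = 0.00240 mol.
Photons that must be absorbed: 0.00240 / 0.18 = 0.01333 mol.
Fraction absorbed: 1 − 10^(−1.37) = 0.9573.
Incident photons needed: 0.01333 / 0.9573 = 0.01392 mol.
Photon energy: hc/λ = 4.752×10⁻¹⁹ J; per mole, 2.862×10⁵ J mol⁻¹.
Energy required: 0.01392 × 2.862×10⁵ = 3984 J.
Time: 3984 J / 0.737 W = 5400 s.

t ≈ 5400 s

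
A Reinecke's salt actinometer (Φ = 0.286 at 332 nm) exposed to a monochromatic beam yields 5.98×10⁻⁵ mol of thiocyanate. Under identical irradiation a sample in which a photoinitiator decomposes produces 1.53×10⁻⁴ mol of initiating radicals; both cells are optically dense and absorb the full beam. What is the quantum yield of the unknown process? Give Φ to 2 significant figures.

Photons absorbed by the actinometer: 5.98×10⁻⁵ / 0.286 = 2.091×10⁻⁴ mol.
Φ(unknown) = 1.53×10⁻⁴ / 2.091×10⁻⁴ = 0.73.

Φ = 0.73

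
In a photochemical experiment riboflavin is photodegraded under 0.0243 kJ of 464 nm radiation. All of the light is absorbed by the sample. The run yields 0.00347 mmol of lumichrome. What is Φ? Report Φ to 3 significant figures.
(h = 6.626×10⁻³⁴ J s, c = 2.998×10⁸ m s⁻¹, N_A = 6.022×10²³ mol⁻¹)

Φ = 0.0368

Product: 0.00347 mmol = 3.47×10⁻⁶ mol.
Photon energy at 464 nm: hc/λ = (6.626×10⁻³⁴)(2.998×10⁸)/(464×10⁻⁹) = 4.281×10⁻¹⁹ J.
Incident energy: 0.0243 kJ = 24.3 J.
Photons incident: 24.3 / 4.281×10⁻¹⁹ = 5.676×10¹⁹, i.e. 5.676×10¹⁹/6.022×10²³ = 9.425×10⁻⁵ mol.
Φ = 3.47×10⁻⁶ mol / 9.425×10⁻⁵ mol photons = 0.0368.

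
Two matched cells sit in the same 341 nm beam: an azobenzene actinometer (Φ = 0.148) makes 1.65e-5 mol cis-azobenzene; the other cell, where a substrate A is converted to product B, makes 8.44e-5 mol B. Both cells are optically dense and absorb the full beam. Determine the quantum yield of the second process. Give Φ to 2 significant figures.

Photons absorbed by the actinometer: 1.65e-5 / 0.148 = 1.115e-4 mol.
Φ(unknown) = 8.44e-5 / 1.115e-4 = 0.76.

Φ = 0.76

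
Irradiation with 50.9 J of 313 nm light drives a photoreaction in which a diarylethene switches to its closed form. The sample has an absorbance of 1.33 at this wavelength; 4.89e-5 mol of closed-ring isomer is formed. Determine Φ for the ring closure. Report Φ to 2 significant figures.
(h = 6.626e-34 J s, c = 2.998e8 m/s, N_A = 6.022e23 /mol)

Photon energy at 313 nm: hc/λ = (6.626e-34)(2.998e8)/(313e-9) = 6.347e-19 J.
Photons incident: 50.9 / 6.347e-19 = 8.020e19, i.e. 8.020e19/6.022e23 = 1.332e-4 mol.
Fraction absorbed: 1 − 10^(−1.33) = 0.9532.
Photons absorbed: 0.9532 × 1.332e-4 = 1.270e-4 mol.
Φ = 4.89e-5 mol / 1.270e-4 mol photons = 0.39.

Φ = 0.39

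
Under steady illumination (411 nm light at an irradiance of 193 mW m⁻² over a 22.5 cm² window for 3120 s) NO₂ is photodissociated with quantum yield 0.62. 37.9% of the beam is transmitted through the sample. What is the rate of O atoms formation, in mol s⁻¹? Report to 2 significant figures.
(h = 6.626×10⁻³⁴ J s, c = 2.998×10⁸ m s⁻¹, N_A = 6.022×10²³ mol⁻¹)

5.7×10⁻¹⁰ mol s⁻¹

Photon energy at 411 nm: hc/λ = (6.626×10⁻³⁴)(2.998×10⁸)/(411×10⁻⁹) = 4.833×10⁻¹⁹ J.
Energy delivered: (193 mW m⁻²)(22.5×10⁻⁴ m²)(3120 s) = 1.355 J.
Photons incident: 1.355 / 4.833×10⁻¹⁹ = 2.804×10¹⁸, i.e. 2.804×10¹⁸/6.022×10²³ = 4.656×10⁻⁶ mol.
Fraction absorbed: 1 − 37.9/100 = 0.6210.
Photons absorbed: 0.6210 × 4.656×10⁻⁶ = 2.891×10⁻⁶ mol.
Product formed: 0.62 × 2.891×10⁻⁶ = 1.792×10⁻⁶ mol.
Rate: 1.792×10⁻⁶ / 3120 s = 5.7×10⁻¹⁰ mol s⁻¹.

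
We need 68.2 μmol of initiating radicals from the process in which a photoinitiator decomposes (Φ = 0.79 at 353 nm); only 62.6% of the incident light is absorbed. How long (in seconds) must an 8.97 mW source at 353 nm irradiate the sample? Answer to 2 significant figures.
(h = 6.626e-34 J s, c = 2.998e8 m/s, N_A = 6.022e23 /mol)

t ≈ 5200 s

Product: 68.2 μmol = 6.82e-5 mol.
Photons that must be absorbed: 6.82e-5 / 0.79 = 8.633e-5 mol.
Incident photons needed: 8.633e-5 / 0.626 = 1.379e-4 mol.
Photon energy: hc/λ = 5.627e-19 J; per mole, 3.389e5 J mol⁻¹.
Energy required: 1.379e-4 × 3.389e5 = 46.73 J.
Time: 46.73 J / 0.00897 W = 5200 s.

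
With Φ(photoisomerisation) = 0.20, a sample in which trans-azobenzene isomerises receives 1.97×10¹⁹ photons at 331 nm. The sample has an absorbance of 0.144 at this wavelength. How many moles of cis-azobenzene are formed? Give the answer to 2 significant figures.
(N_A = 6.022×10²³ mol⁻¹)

Moles of photons: 1.97×10¹⁹ / 6.022×10²³ = 3.271×10⁻⁵ mol.
Fraction absorbed: 1 − 10^(−0.144) = 0.2822.
Photons absorbed: 0.2822 × 3.271×10⁻⁵ = 9.231×10⁻⁶ mol.
Product: Φ × n_abs = 0.20 × 9.231×10⁻⁶ = 1.846×10⁻⁶ mol.

1.8×10⁻⁶ mol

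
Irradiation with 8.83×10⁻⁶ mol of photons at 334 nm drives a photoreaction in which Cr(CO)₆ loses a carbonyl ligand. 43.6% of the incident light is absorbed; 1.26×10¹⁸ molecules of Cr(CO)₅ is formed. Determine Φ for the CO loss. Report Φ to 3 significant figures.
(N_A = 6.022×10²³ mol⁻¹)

Product: 1.26×10¹⁸ / 6.022×10²³ = 2.092×10⁻⁶ mol.
Photons absorbed: 0.436 × 8.83×10⁻⁶ = 3.850×10⁻⁶ mol.
Φ = 2.092×10⁻⁶ mol / 3.850×10⁻⁶ mol photons = 0.543.

Φ = 0.543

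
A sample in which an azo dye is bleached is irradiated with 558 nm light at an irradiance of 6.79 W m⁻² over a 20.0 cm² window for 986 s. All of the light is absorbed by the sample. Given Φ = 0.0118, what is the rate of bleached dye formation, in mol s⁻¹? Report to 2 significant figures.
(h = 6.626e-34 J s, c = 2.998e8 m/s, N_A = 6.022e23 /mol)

Photon energy at 558 nm: hc/λ = (6.626e-34)(2.998e8)/(558e-9) = 3.560e-19 J.
Energy delivered: (6.79 W m⁻²)(20.0e-4 m²)(986 s) = 13.39 J.
Photons incident: 13.39 / 3.560e-19 = 3.761e19, i.e. 3.761e19/6.022e23 = 6.245e-5 mol.
Product formed: 0.0118 × 6.245e-5 = 7.369e-7 mol.
Rate: 7.369e-7 / 986 s = 7.5e-10 mol s⁻¹.

7.5e-10 mol s⁻¹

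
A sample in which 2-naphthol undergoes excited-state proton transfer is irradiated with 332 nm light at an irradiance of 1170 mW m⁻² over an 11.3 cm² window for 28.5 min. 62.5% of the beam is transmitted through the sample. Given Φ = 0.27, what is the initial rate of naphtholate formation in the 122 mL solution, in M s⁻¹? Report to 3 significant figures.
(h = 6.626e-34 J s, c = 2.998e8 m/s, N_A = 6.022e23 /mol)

Photon energy at 332 nm: hc/λ = (6.626e-34)(2.998e8)/(332e-9) = 5.983e-19 J.
Energy delivered: (1170 mW m⁻²)(11.3e-4 m²)(1710 s) = 2.261 J.
Photons incident: 2.261 / 5.983e-19 = 3.779e18, i.e. 3.779e18/6.022e23 = 6.275e-6 mol.
Fraction absorbed: 1 − 62.5/100 = 0.3750.
Photons absorbed: 0.3750 × 6.275e-6 = 2.353e-6 mol.
Product formed: 0.27 × 2.353e-6 = 6.353e-7 mol.
Rate: 6.353e-7 mol / (1710 s × 0.122 L) = 3.05e-9 M s⁻¹.

3.05e-9 M s⁻¹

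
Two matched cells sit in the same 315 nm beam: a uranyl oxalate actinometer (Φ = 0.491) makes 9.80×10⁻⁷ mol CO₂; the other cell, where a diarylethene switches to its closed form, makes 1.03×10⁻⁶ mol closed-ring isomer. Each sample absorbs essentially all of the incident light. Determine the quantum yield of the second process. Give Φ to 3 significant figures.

Φ = 0.516

Photons absorbed by the actinometer: 9.80×10⁻⁷ / 0.491 = 1.996×10⁻⁶ mol.
Φ(unknown) = 1.03×10⁻⁶ / 1.996×10⁻⁶ = 0.516.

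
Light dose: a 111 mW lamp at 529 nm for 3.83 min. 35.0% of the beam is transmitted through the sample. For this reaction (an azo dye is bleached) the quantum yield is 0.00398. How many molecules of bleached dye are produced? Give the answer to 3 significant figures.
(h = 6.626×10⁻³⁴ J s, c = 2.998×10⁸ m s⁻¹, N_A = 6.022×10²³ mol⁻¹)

Photon energy at 529 nm: hc/λ = (6.626×10⁻³⁴)(2.998×10⁸)/(529×10⁻⁹) = 3.755×10⁻¹⁹ J.
Energy delivered: (111 mW)(229.8 s) = 25.51 J.
Photons incident: 25.51 / 3.755×10⁻¹⁹ = 6.794×10¹⁹, i.e. 6.794×10¹⁹/6.022×10²³ = 1.128×10⁻⁴ mol.
Fraction absorbed: 1 − 35.0/100 = 0.6500.
Photons absorbed: 0.6500 × 1.128×10⁻⁴ = 7.332×10⁻⁵ mol.
Product: Φ × n_abs = 0.00398 × 7.332×10⁻⁵ = 2.918×10⁻⁷ mol.
As a count: 2.918×10⁻⁷ × 6.022×10²³ = 1.76×10¹⁷.

1.76×10¹⁷ molecules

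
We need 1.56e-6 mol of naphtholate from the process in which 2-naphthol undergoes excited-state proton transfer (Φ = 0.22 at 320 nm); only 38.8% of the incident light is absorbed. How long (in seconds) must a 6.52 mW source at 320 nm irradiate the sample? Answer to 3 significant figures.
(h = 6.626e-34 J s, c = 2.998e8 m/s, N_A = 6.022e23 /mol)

t ≈ 1050 s

Photons that must be absorbed: 1.56e-6 / 0.22 = 7.091e-6 mol.
Incident photons needed: 7.091e-6 / 0.388 = 1.828e-5 mol.
Photon energy: hc/λ = 6.208e-19 J; per mole, 3.738e5 J mol⁻¹.
Energy required: 1.828e-5 × 3.738e5 = 6.833 J.
Time: 6.833 J / 0.00652 W = 1050 s.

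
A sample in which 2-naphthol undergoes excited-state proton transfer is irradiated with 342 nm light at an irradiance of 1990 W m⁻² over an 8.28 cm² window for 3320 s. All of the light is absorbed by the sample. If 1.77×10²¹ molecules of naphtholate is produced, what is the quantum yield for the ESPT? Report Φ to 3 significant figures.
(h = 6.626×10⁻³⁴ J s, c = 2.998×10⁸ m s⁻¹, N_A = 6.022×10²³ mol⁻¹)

Φ = 0.188

Product: 1.77×10²¹ / 6.022×10²³ = 0.002939 mol.
Photon energy at 342 nm: hc/λ = (6.626×10⁻³⁴)(2.998×10⁸)/(342×10⁻⁹) = 5.808×10⁻¹⁹ J.
Energy delivered: (1990 W m⁻²)(8.28×10⁻⁴ m²)(3320 s) = 5470 J.
Photons incident: 5470 / 5.808×10⁻¹⁹ = 9.418×10²¹, i.e. 9.418×10²¹/6.022×10²³ = 0.01564 mol.
Φ = 0.002939 mol / 0.01564 mol photons = 0.188.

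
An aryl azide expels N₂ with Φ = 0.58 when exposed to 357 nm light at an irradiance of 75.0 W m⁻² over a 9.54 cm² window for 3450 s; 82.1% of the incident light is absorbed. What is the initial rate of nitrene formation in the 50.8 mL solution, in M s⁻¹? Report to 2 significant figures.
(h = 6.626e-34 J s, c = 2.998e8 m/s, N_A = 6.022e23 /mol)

2.0e-6 M s⁻¹

Photon energy at 357 nm: hc/λ = (6.626e-34)(2.998e8)/(357e-9) = 5.564e-19 J.
Energy delivered: (75.0 W m⁻²)(9.54e-4 m²)(3450 s) = 246.8 J.
Photons incident: 246.8 / 5.564e-19 = 4.436e20, i.e. 4.436e20/6.022e23 = 7.366e-4 mol.
Photons absorbed: 0.821 × 7.366e-4 = 6.047e-4 mol.
Product formed: 0.58 × 6.047e-4 = 3.507e-4 mol.
Rate: 3.507e-4 mol / (3450 s × 0.0508 L) = 2.0e-6 M s⁻¹.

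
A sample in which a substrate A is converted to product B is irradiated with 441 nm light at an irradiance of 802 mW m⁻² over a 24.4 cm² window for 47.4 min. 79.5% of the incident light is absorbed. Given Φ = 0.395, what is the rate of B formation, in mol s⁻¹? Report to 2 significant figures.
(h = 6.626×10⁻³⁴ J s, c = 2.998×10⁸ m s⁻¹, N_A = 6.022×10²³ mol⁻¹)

2.3×10⁻⁹ mol s⁻¹

Photon energy at 441 nm: hc/λ = (6.626×10⁻³⁴)(2.998×10⁸)/(441×10⁻⁹) = 4.504×10⁻¹⁹ J.
Energy delivered: (802 mW m⁻²)(24.4×10⁻⁴ m²)(2844 s) = 5.565 J.
Photons incident: 5.565 / 4.504×10⁻¹⁹ = 1.236×10¹⁹, i.e. 1.236×10¹⁹/6.022×10²³ = 2.052×10⁻⁵ mol.
Photons absorbed: 0.795 × 2.052×10⁻⁵ = 1.631×10⁻⁵ mol.
Product formed: 0.395 × 1.631×10⁻⁵ = 6.442×10⁻⁶ mol.
Rate: 6.442×10⁻⁶ / 2844 s = 2.3×10⁻⁹ mol s⁻¹.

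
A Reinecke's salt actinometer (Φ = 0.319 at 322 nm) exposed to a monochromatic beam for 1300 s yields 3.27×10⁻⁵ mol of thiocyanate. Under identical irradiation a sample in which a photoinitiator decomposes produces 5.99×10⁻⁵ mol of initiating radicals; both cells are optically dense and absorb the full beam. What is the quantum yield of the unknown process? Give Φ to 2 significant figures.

Φ = 0.58

Photons absorbed by the actinometer: 3.27×10⁻⁵ / 0.319 = 1.025×10⁻⁴ mol.
Φ(unknown) = 5.99×10⁻⁵ / 1.025×10⁻⁴ = 0.58.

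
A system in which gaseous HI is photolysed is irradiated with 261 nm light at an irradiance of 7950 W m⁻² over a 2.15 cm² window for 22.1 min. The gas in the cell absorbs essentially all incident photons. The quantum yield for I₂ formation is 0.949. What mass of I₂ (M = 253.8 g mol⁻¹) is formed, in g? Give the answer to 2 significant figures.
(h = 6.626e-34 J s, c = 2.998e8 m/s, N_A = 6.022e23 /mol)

Photon energy at 261 nm: hc/λ = (6.626e-34)(2.998e8)/(261e-9) = 7.611e-19 J.
Energy delivered: (7950 W m⁻²)(2.15e-4 m²)(1326 s) = 2266 J.
Photons incident: 2266 / 7.611e-19 = 2.977e21, i.e. 2.977e21/6.022e23 = 0.004944 mol.
Product: Φ × n_abs = 0.949 × 0.004944 = 0.004692 mol.
Mass: 0.004692 × 253.8 = 1.191 g = 1.2 g.

1.2 g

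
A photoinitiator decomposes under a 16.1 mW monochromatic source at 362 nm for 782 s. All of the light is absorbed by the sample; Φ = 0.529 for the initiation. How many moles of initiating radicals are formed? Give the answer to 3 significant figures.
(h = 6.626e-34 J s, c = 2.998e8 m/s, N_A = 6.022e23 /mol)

Photon energy at 362 nm: hc/λ = (6.626e-34)(2.998e8)/(362e-9) = 5.487e-19 J.
Energy delivered: (16.1 mW)(782 s) = 12.59 J.
Photons incident: 12.59 / 5.487e-19 = 2.295e19, i.e. 2.295e19/6.022e23 = 3.811e-5 mol.
Product: Φ × n_abs = 0.529 × 3.811e-5 = 2.016e-5 mol.

2.02e-5 mol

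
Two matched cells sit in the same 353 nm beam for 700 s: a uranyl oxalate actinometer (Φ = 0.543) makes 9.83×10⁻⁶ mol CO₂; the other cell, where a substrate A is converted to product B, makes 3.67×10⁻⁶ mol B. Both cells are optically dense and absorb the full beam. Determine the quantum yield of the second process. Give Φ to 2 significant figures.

Photons absorbed by the actinometer: 9.83×10⁻⁶ / 0.543 = 1.810×10⁻⁵ mol.
Φ(unknown) = 3.67×10⁻⁶ / 1.810×10⁻⁵ = 0.20.

Φ = 0.20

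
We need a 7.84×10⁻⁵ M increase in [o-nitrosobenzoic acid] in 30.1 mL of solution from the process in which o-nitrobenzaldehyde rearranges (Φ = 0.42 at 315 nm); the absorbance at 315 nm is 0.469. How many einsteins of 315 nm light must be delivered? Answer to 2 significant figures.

8.5×10⁻⁶ einstein

Product: (7.84×10⁻⁵ M)(0.0301 L) = 2.360×10⁻⁶ mol.
Photons that must be absorbed: 2.360×10⁻⁶ / 0.42 = 5.619×10⁻⁶ mol.
Fraction absorbed: 1 − 10^(−0.469) = 0.6604.
Incident photons needed: 5.619×10⁻⁶ / 0.6604 = 8.508×10⁻⁶ mol.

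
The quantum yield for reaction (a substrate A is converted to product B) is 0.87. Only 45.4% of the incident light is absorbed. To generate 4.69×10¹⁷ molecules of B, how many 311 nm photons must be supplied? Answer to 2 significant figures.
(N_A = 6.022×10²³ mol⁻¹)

1.2×10¹⁸ photons

Product: 4.69×10¹⁷ / 6.022×10²³ = 7.788×10⁻⁷ mol.
Photons that must be absorbed: 7.788×10⁻⁷ / 0.87 = 8.952×10⁻⁷ mol.
Incident photons needed: 8.952×10⁻⁷ / 0.454 = 1.972×10⁻⁶ mol.
Photon count: 1.972×10⁻⁶ × 6.022×10²³ = 1.2×10¹⁸.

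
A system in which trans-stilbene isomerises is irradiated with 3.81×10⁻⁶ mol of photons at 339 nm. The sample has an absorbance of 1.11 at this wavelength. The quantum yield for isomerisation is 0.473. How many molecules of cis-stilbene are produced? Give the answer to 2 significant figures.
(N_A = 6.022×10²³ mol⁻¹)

Fraction absorbed: 1 − 10^(−1.11) = 0.9224.
Photons absorbed: 0.9224 × 3.81×10⁻⁶ = 3.514×10⁻⁶ mol.
Product: Φ × n_abs = 0.473 × 3.514×10⁻⁶ = 1.662×10⁻⁶ mol.
As a count: 1.662×10⁻⁶ × 6.022×10²³ = 1.0×10¹⁸.

1.0×10¹⁸ molecules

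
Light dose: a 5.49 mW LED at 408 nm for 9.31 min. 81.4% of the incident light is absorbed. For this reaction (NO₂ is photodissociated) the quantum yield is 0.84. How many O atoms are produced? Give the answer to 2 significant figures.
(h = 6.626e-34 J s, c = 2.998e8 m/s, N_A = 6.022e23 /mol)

Photon energy at 408 nm: hc/λ = (6.626e-34)(2.998e8)/(408e-9) = 4.869e-19 J.
Energy delivered: (5.49 mW)(558.6 s) = 3.067 J.
Photons incident: 3.067 / 4.869e-19 = 6.299e18, i.e. 6.299e18/6.022e23 = 1.046e-5 mol.
Photons absorbed: 0.814 × 1.046e-5 = 8.514e-6 mol.
Product: Φ × n_abs = 0.84 × 8.514e-6 = 7.152e-6 mol.
As a count: 7.152e-6 × 6.022e23 = 4.3e18.

4.3e18 atoms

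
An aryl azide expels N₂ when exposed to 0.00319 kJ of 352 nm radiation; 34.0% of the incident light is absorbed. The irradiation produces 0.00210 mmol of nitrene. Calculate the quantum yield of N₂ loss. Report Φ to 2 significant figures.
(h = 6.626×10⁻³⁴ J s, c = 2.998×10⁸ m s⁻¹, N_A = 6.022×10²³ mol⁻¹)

Product: 0.00210 mmol = 2.10×10⁻⁶ mol.
Photon energy at 352 nm: hc/λ = (6.626×10⁻³⁴)(2.998×10⁸)/(352×10⁻⁹) = 5.643×10⁻¹⁹ J.
Incident energy: 0.00319 kJ = 3.19 J.
Photons incident: 3.19 / 5.643×10⁻¹⁹ = 5.653×10¹⁸, i.e. 5.653×10¹⁸/6.022×10²³ = 9.387×10⁻⁶ mol.
Photons absorbed: 0.340 × 9.387×10⁻⁶ = 3.192×10⁻⁶ mol.
Φ = 2.10×10⁻⁶ mol / 3.192×10⁻⁶ mol photons = 0.66.

Φ = 0.66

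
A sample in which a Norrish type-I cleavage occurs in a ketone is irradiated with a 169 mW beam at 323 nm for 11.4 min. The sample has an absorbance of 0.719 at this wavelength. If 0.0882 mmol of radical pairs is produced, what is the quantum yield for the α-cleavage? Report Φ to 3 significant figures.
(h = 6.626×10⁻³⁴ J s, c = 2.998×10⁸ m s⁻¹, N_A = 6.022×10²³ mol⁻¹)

Φ = 0.349

Product: 0.0882 mmol = 8.82×10⁻⁵ mol.
Photon energy at 323 nm: hc/λ = (6.626×10⁻³⁴)(2.998×10⁸)/(323×10⁻⁹) = 6.150×10⁻¹⁹ J.
Energy delivered: (169 mW)(684 s) = 115.6 J.
Photons incident: 115.6 / 6.150×10⁻¹⁹ = 1.880×10²⁰, i.e. 1.880×10²⁰/6.022×10²³ = 3.122×10⁻⁴ mol.
Fraction absorbed: 1 − 10^(−0.719) = 0.8090.
Photons absorbed: 0.8090 × 3.122×10⁻⁴ = 2.526×10⁻⁴ mol.
Φ = 8.82×10⁻⁵ mol / 2.526×10⁻⁴ mol photons = 0.349.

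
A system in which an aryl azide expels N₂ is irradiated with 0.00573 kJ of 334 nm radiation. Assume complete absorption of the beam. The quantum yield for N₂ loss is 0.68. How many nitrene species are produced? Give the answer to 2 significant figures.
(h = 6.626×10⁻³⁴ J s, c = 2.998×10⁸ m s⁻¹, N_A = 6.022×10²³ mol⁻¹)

6.6×10¹⁸ species

Photon energy at 334 nm: hc/λ = (6.626×10⁻³⁴)(2.998×10⁸)/(334×10⁻⁹) = 5.948×10⁻¹⁹ J.
Incident energy: 0.00573 kJ = 5.73 J.
Photons incident: 5.73 / 5.948×10⁻¹⁹ = 9.633×10¹⁸, i.e. 9.633×10¹⁸/6.022×10²³ = 1.600×10⁻⁵ mol.
Product: Φ × n_abs = 0.68 × 1.600×10⁻⁵ = 1.088×10⁻⁵ mol.
As a count: 1.088×10⁻⁵ × 6.022×10²³ = 6.6×10¹⁸.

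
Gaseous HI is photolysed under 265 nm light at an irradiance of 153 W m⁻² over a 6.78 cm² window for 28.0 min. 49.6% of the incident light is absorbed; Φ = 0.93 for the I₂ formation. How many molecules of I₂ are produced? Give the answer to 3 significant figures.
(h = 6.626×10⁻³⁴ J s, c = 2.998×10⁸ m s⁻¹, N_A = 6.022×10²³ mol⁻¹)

Photon energy at 265 nm: hc/λ = (6.626×10⁻³⁴)(2.998×10⁸)/(265×10⁻⁹) = 7.496×10⁻¹⁹ J.
Energy delivered: (153 W m⁻²)(6.78×10⁻⁴ m²)(1680 s) = 174.3 J.
Photons incident: 174.3 / 7.496×10⁻¹⁹ = 2.325×10²⁰, i.e. 2.325×10²⁰/6.022×10²³ = 3.861×10⁻⁴ mol.
Photons absorbed: 0.496 × 3.861×10⁻⁴ = 1.915×10⁻⁴ mol.
Product: Φ × n_abs = 0.93 × 1.915×10⁻⁴ = 1.781×10⁻⁴ mol.
As a count: 1.781×10⁻⁴ × 6.022×10²³ = 1.07×10²⁰.

1.07×10²⁰ molecules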